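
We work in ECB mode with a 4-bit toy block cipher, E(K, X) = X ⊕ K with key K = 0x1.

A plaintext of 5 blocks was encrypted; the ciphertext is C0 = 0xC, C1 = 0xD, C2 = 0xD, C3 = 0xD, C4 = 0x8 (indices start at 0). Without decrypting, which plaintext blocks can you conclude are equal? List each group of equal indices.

P1 = P2 = P3

ECB encrypts each block independently with the same key, so equal ciphertext blocks imply equal plaintext blocks.
C1 = C2 = C3 = 0xD, so P1 = P2 = P3.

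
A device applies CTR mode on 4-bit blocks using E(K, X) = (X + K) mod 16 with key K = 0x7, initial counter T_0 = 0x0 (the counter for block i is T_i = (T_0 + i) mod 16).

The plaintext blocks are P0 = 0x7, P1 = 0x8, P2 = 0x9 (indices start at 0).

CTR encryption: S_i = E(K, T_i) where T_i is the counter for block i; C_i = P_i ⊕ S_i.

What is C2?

C0: T = 0x0, S = E(K, T) = 0x7; 0x7 ⊕ 0x7 = 0x0.
C1: T = 0x1, S = E(K, T) = 0x8; 0x8 ⊕ 0x8 = 0x0.
C2: T = 0x2, S = E(K, T) = 0x9; 0x9 ⊕ 0x9 = 0x0.

C2 = 0x0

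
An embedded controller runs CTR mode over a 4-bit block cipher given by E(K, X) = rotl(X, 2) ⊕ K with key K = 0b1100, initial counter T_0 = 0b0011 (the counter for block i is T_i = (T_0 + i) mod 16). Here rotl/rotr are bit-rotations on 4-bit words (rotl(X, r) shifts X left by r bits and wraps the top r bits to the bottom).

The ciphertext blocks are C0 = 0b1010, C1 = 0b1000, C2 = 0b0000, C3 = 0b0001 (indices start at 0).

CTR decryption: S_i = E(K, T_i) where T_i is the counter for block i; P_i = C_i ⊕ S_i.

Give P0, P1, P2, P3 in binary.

P0 = 0b1010, P1 = 0b0101, P2 = 0b1001, P3 = 0b0100

P0: T = 0b0011, S = E(K, T) = 0b0000; 0b1010 ⊕ 0b0000 = 0b1010.
P1: T = 0b0100, S = E(K, T) = 0b1101; 0b1000 ⊕ 0b1101 = 0b0101.
P2: T = 0b0101, S = E(K, T) = 0b1001; 0b0000 ⊕ 0b1001 = 0b1001.
P3: T = 0b0110, S = E(K, T) = 0b0101; 0b0001 ⊕ 0b0101 = 0b0100.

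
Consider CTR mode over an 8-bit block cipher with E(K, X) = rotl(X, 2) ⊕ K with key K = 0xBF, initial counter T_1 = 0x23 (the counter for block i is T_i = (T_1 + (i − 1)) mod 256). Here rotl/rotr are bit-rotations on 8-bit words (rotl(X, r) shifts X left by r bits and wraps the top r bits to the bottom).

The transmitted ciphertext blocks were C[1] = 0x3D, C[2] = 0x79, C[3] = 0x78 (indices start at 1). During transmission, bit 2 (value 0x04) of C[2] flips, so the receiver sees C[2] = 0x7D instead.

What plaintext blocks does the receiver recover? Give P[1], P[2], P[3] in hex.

P[1] = 0x0E, P[2] = 0x52, P[3] = 0x53

CTR decryption: S_i = E(K, T_i) where T_i is the counter for block i; P_i = C_i ⊕ S_i.
Only C[2] changed, to 0x7D. In CTR, a change in C_i flips the same bit in P_i only; the keystream is unaffected. Decrypting the received ciphertext:
P[1]: T = 0x23, S = E(K, T) = 0x33; 0x3D ⊕ 0x33 = 0x0E.
P[2]: T = 0x24, S = E(K, T) = 0x2F; 0x7D ⊕ 0x2F = 0x52.
P[3]: T = 0x25, S = E(K, T) = 0x2B; 0x78 ⊕ 0x2B = 0x53.
Blocks that differ from the original plaintext: P[2].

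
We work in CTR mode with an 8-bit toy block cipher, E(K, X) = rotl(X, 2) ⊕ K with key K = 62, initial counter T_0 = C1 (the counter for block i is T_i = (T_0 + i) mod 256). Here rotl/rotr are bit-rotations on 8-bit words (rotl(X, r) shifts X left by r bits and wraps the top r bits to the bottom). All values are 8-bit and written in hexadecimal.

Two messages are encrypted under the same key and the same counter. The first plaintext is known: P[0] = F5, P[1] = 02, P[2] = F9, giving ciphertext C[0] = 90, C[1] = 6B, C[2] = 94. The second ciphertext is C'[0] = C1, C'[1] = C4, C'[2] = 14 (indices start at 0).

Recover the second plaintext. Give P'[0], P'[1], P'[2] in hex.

In CTR with a reused counter, both messages share the same keystream S_i, so C_i ⊕ C'_i = P_i ⊕ P'_i and thus P'_i = P_i ⊕ C_i ⊕ C'_i.
P'[0]: F5 ⊕ 90 ⊕ C1 = A4.
P'[1]: 02 ⊕ 6B ⊕ C4 = AD.
P'[2]: F9 ⊕ 94 ⊕ 14 = 79.

P'[0] = A4, P'[1] = AD, P'[2] = 79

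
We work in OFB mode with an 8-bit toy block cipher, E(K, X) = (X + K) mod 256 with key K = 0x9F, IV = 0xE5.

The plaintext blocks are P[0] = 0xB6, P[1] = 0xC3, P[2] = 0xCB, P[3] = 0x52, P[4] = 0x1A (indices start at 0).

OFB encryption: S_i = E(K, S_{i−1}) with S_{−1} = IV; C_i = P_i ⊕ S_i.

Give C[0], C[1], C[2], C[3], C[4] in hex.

C[0] = 0x32, C[1] = 0xE0, C[2] = 0x09, C[3] = 0x33, C[4] = 0x1A

C[0]: S = E(K, 0xE5) = 0x84; 0xB6 ⊕ 0x84 = 0x32.
C[1]: S = E(K, 0x84) = 0x23; 0xC3 ⊕ 0x23 = 0xE0.
C[2]: S = E(K, 0x23) = 0xC2; 0xCB ⊕ 0xC2 = 0x09.
C[3]: S = E(K, 0xC2) = 0x61; 0x52 ⊕ 0x61 = 0x33.
C[4]: S = E(K, 0x61) = 0x00; 0x1A ⊕ 0x00 = 0x1A.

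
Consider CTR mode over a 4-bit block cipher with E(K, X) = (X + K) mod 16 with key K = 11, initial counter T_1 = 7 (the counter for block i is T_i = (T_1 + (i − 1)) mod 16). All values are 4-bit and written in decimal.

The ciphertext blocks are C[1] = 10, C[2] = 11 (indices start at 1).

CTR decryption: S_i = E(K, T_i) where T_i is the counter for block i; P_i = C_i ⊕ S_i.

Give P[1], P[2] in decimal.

P[1]: T = 7, S = E(K, T) = 2; 10 ⊕ 2 = 8.
P[2]: T = 8, S = E(K, T) = 3; 11 ⊕ 3 = 8.

P[1] = 8, P[2] = 8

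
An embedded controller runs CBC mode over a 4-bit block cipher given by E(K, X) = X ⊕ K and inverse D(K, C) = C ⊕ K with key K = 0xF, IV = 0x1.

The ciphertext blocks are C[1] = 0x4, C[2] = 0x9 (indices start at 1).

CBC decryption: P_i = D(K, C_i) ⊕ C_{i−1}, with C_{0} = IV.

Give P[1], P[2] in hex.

P[1] = 0xA, P[2] = 0x2

P[1]: D(K, 0x4) = 0xB; 0xB ⊕ 0x1 = 0xA.
P[2]: D(K, 0x9) = 0x6; 0x6 ⊕ 0x4 = 0x2.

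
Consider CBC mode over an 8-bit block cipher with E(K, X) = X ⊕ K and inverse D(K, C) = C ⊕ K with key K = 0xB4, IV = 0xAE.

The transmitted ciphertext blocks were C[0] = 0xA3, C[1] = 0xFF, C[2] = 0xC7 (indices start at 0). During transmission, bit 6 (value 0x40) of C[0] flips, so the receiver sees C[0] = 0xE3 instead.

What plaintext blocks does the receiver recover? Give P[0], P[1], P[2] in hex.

P[0] = 0xF9, P[1] = 0xA8, P[2] = 0x8C

CBC decryption: P_i = D(K, C_i) ⊕ C_{i−1}, with C_{−1} = IV.
Only C[0] changed, to 0xE3. In CBC, a change in C_i garbles P_i and flips the same bit in P_{i+1}. Decrypting the received ciphertext:
P[0]: D(K, 0xE3) = 0x57; 0x57 ⊕ 0xAE = 0xF9.
P[1]: D(K, 0xFF) = 0x4B; 0x4B ⊕ 0xE3 = 0xA8.
P[2]: D(K, 0xC7) = 0x73; 0x73 ⊕ 0xFF = 0x8C.
Blocks that differ from the original plaintext: P[0], P[1].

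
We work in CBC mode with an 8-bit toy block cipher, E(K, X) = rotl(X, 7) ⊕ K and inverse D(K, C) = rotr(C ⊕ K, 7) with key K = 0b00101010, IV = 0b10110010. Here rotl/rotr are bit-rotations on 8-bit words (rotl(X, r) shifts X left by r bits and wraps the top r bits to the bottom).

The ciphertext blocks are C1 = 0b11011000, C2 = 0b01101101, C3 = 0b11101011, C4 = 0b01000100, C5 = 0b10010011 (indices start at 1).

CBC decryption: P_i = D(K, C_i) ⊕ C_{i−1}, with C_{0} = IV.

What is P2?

P2 = 0b01010110

P2: D(K, 0b01101101) = 0b10001110; 0b10001110 ⊕ 0b11011000 = 0b01010110.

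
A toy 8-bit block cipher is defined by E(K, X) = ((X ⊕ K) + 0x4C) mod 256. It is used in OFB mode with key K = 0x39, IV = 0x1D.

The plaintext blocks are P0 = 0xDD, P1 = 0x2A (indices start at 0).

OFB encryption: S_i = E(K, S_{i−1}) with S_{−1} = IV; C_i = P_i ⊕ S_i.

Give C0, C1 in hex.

C0 = 0xAD, C1 = 0xBF

C0: S = E(K, 0x1D) = 0x70; 0xDD ⊕ 0x70 = 0xAD.
C1: S = E(K, 0x70) = 0x95; 0x2A ⊕ 0x95 = 0xBF.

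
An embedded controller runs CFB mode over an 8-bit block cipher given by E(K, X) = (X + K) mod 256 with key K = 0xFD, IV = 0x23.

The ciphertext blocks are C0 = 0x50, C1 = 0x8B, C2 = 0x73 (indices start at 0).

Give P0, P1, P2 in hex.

CFB decryption: P_i = C_i ⊕ E(K, C_{i−1}), with C_{−1} = IV.
P0: E(K, 0x23) = 0x20; 0x50 ⊕ 0x20 = 0x70.
P1: E(K, 0x50) = 0x4D; 0x8B ⊕ 0x4D = 0xC6.
P2: E(K, 0x8B) = 0x88; 0x73 ⊕ 0x88 = 0xFB.

P0 = 0x70, P1 = 0xC6, P2 = 0xFB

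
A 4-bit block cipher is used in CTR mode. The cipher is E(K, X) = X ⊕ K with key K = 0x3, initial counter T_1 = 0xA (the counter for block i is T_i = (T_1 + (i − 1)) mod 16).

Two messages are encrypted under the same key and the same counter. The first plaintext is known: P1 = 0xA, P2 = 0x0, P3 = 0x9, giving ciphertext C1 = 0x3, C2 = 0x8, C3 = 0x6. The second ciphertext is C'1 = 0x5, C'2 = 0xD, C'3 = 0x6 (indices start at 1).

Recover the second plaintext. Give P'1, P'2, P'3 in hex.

P'1 = 0xC, P'2 = 0x5, P'3 = 0x9

In CTR with a reused counter, both messages share the same keystream S_i, so C_i ⊕ C'_i = P_i ⊕ P'_i and thus P'_i = P_i ⊕ C_i ⊕ C'_i.
P'1: 0xA ⊕ 0x3 ⊕ 0x5 = 0xC.
P'2: 0x0 ⊕ 0x8 ⊕ 0xD = 0x5.
P'3: 0x9 ⊕ 0x6 ⊕ 0x6 = 0x9.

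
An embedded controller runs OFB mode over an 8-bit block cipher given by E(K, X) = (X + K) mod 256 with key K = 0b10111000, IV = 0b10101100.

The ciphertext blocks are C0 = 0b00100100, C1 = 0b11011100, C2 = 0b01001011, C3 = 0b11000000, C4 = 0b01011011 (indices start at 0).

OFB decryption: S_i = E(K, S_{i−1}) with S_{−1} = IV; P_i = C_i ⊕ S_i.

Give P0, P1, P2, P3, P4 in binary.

P0 = 0b01000000, P1 = 0b11000000, P2 = 0b10011111, P3 = 0b01001100, P4 = 0b00011111

P0: S = E(K, 0b10101100) = 0b01100100; 0b00100100 ⊕ 0b01100100 = 0b01000000.
P1: S = E(K, 0b01100100) = 0b00011100; 0b11011100 ⊕ 0b00011100 = 0b11000000.
P2: S = E(K, 0b00011100) = 0b11010100; 0b01001011 ⊕ 0b11010100 = 0b10011111.
P3: S = E(K, 0b11010100) = 0b10001100; 0b11000000 ⊕ 0b10001100 = 0b01001100.
P4: S = E(K, 0b10001100) = 0b01000100; 0b01011011 ⊕ 0b01000100 = 0b00011111.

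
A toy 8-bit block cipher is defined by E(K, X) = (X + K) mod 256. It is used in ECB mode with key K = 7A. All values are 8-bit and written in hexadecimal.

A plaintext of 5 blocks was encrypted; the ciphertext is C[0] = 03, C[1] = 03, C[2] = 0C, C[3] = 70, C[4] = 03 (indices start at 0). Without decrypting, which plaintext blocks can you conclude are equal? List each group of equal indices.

ECB encrypts each block independently with the same key, so equal ciphertext blocks imply equal plaintext blocks.
C[0] = C[1] = C[4] = 03, so P[0] = P[1] = P[4].

P[0] = P[1] = P[4]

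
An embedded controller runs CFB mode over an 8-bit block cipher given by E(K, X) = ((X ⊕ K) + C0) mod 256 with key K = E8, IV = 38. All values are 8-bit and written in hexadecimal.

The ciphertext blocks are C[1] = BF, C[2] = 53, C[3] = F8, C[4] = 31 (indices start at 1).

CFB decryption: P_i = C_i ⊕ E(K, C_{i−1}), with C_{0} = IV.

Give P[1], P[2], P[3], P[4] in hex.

P[1]: E(K, 38) = 90; BF ⊕ 90 = 2F.
P[2]: E(K, BF) = 17; 53 ⊕ 17 = 44.
P[3]: E(K, 53) = 7B; F8 ⊕ 7B = 83.
P[4]: E(K, F8) = D0; 31 ⊕ D0 = E1.

P[1] = 2F, P[2] = 44, P[3] = 83, P[4] = E1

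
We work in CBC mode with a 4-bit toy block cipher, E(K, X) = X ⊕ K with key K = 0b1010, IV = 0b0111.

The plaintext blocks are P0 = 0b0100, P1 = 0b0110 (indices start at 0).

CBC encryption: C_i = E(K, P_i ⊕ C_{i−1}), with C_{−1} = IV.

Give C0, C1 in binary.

C0: P0 ⊕ 0b0111 = 0b0011; E(K, 0b0011) = 0b1001.
C1: P1 ⊕ 0b1001 = 0b1111; E(K, 0b1111) = 0b0101.

C0 = 0b1001, C1 = 0b0101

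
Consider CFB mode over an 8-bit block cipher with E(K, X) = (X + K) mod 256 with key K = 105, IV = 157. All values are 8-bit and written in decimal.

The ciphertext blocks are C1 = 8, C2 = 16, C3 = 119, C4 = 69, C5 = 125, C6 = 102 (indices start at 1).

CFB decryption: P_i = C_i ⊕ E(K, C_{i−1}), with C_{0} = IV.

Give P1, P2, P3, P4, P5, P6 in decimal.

P1 = 14, P2 = 97, P3 = 14, P4 = 165, P5 = 211, P6 = 128

P1: E(K, 157) = 6; 8 ⊕ 6 = 14.
P2: E(K, 8) = 113; 16 ⊕ 113 = 97.
P3: E(K, 16) = 121; 119 ⊕ 121 = 14.
P4: E(K, 119) = 224; 69 ⊕ 224 = 165.
P5: E(K, 69) = 174; 125 ⊕ 174 = 211.
P6: E(K, 125) = 230; 102 ⊕ 230 = 128.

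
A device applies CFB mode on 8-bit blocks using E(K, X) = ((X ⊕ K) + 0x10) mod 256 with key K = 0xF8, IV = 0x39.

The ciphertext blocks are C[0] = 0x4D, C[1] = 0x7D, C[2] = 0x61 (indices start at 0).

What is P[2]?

P[2] = 0xF4

CFB decryption: P_i = C_i ⊕ E(K, C_{i−1}), with C_{−1} = IV.
P[2]: E(K, 0x7D) = 0x95; 0x61 ⊕ 0x95 = 0xF4.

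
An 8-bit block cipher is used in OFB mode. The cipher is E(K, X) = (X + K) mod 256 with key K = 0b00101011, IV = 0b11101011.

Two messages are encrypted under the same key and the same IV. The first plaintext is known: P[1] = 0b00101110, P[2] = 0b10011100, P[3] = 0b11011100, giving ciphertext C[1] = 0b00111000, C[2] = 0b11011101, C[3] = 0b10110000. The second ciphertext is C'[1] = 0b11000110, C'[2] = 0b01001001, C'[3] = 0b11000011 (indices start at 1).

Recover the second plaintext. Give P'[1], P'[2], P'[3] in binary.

P'[1] = 0b11010000, P'[2] = 0b00001000, P'[3] = 0b10101111

In OFB with a reused IV, both messages share the same keystream S_i, so C_i ⊕ C'_i = P_i ⊕ P'_i and thus P'_i = P_i ⊕ C_i ⊕ C'_i.
P'[1]: 0b00101110 ⊕ 0b00111000 ⊕ 0b11000110 = 0b11010000.
P'[2]: 0b10011100 ⊕ 0b11011101 ⊕ 0b01001001 = 0b00001000.
P'[3]: 0b11011100 ⊕ 0b10110000 ⊕ 0b11000011 = 0b10101111.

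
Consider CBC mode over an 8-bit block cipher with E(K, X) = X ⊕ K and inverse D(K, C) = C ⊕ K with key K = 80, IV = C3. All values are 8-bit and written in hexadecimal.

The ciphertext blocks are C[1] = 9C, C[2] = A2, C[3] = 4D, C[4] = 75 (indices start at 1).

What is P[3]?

P[3] = 6F

CBC decryption: P_i = D(K, C_i) ⊕ C_{i−1}, with C_{0} = IV.
P[3]: D(K, 4D) = CD; CD ⊕ A2 = 6F.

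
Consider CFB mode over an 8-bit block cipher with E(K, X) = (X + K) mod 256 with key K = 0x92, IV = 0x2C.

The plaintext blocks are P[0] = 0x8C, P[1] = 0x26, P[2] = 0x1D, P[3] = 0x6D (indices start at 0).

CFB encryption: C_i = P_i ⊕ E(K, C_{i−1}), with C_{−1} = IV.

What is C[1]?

C[0]: E(K, 0x2C) = 0xBE; 0x8C ⊕ 0xBE = 0x32.
C[1]: E(K, 0x32) = 0xC4; 0x26 ⊕ 0xC4 = 0xE2.

C[1] = 0xE2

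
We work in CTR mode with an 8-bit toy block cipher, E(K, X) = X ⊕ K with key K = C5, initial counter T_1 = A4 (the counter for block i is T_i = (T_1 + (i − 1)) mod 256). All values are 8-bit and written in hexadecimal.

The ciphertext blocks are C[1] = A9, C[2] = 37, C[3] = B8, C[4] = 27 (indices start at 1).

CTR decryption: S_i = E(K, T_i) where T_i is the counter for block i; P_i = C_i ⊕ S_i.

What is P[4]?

P[4]: T = A7, S = E(K, T) = 62; 27 ⊕ 62 = 45.

P[4] = 45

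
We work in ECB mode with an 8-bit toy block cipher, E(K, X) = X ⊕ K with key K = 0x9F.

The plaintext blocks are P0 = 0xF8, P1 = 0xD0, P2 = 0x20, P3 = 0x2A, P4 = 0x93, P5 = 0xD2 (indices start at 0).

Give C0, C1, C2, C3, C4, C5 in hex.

ECB encryption: C_i = E(K, P_i).
C0: E(K, 0xF8) = 0x67.
C1: E(K, 0xD0) = 0x4F.
C2: E(K, 0x20) = 0xBF.
C3: E(K, 0x2A) = 0xB5.
C4: E(K, 0x93) = 0x0C.
C5: E(K, 0xD2) = 0x4D.

C0 = 0x67, C1 = 0x4F, C2 = 0xBF, C3 = 0xB5, C4 = 0x0C, C5 = 0x4D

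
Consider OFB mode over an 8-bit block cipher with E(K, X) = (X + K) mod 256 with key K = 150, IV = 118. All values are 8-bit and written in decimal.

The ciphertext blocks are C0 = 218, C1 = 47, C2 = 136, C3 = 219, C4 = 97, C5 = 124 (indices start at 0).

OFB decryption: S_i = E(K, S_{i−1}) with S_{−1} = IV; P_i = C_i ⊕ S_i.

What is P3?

P3 = 21

P0: S = E(K, 118) = 12; 218 ⊕ 12 = 214.
P1: S = E(K, 12) = 162; 47 ⊕ 162 = 141.
P2: S = E(K, 162) = 56; 136 ⊕ 56 = 176.
P3: S = E(K, 56) = 206; 219 ⊕ 206 = 21.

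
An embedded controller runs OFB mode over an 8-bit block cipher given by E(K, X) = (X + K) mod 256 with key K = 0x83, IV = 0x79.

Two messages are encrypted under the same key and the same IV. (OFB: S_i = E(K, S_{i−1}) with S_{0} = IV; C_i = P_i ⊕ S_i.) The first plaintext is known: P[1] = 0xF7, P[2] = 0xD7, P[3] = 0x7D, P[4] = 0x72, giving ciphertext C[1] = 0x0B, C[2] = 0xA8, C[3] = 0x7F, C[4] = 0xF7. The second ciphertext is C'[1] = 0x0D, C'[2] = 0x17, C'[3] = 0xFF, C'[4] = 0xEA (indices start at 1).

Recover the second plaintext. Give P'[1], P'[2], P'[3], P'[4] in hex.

P'[1] = 0xF1, P'[2] = 0x68, P'[3] = 0xFD, P'[4] = 0x6F

In OFB with a reused IV, both messages share the same keystream S_i, so C_i ⊕ C'_i = P_i ⊕ P'_i and thus P'_i = P_i ⊕ C_i ⊕ C'_i.
P'[1]: 0xF7 ⊕ 0x0B ⊕ 0x0D = 0xF1.
P'[2]: 0xD7 ⊕ 0xA8 ⊕ 0x17 = 0x68.
P'[3]: 0x7D ⊕ 0x7F ⊕ 0xFF = 0xFD.
P'[4]: 0x72 ⊕ 0xF7 ⊕ 0xEA = 0x6F.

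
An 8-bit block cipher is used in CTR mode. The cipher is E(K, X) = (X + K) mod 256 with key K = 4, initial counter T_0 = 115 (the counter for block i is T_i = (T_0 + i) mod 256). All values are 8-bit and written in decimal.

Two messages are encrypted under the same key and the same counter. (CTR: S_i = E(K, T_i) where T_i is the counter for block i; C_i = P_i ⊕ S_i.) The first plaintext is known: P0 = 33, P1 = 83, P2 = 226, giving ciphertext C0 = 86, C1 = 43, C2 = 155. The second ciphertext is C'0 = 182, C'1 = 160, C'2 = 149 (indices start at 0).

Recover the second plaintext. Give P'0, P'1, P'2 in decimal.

In CTR with a reused counter, both messages share the same keystream S_i, so C_i ⊕ C'_i = P_i ⊕ P'_i and thus P'_i = P_i ⊕ C_i ⊕ C'_i.
P'0: 33 ⊕ 86 ⊕ 182 = 193.
P'1: 83 ⊕ 43 ⊕ 160 = 216.
P'2: 226 ⊕ 155 ⊕ 149 = 236.

P'0 = 193, P'1 = 216, P'2 = 236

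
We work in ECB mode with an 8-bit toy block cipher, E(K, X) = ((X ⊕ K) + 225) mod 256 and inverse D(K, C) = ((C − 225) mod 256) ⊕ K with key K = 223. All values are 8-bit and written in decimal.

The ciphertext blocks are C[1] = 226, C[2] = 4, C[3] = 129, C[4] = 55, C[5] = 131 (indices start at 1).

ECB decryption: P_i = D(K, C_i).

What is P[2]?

P[2] = 252

P[2]: D(K, 4) = 252.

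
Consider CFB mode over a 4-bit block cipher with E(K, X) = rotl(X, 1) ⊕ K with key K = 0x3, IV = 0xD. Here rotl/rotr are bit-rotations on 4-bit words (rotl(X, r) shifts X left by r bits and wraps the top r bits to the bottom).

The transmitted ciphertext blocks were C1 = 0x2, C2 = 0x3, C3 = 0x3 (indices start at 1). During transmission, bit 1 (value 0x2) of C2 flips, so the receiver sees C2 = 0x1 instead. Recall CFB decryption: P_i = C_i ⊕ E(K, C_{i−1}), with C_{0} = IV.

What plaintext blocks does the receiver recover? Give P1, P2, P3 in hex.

Only C2 changed, to 0x1. In CFB, a change in C_i flips the same bit in P_i and garbles P_{i+1}. Decrypting the received ciphertext:
P1: E(K, 0xD) = 0x8; 0x2 ⊕ 0x8 = 0xA.
P2: E(K, 0x2) = 0x7; 0x1 ⊕ 0x7 = 0x6.
P3: E(K, 0x1) = 0x1; 0x3 ⊕ 0x1 = 0x2.
Blocks that differ from the original plaintext: P2, P3.

P1 = 0xA, P2 = 0x6, P3 = 0x2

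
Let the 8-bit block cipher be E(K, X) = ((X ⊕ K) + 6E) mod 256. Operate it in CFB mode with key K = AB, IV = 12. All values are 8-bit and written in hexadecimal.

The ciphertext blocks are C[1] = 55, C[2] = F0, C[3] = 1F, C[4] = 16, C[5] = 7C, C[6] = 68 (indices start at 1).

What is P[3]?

CFB decryption: P_i = C_i ⊕ E(K, C_{i−1}), with C_{0} = IV.
P[3]: E(K, F0) = C9; 1F ⊕ C9 = D6.

P[3] = D6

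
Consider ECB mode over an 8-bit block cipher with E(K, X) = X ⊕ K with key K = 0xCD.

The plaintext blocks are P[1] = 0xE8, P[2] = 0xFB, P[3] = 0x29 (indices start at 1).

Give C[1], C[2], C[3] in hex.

C[1] = 0x25, C[2] = 0x36, C[3] = 0xE4

ECB encryption: C_i = E(K, P_i).
C[1]: E(K, 0xE8) = 0x25.
C[2]: E(K, 0xFB) = 0x36.
C[3]: E(K, 0x29) = 0xE4.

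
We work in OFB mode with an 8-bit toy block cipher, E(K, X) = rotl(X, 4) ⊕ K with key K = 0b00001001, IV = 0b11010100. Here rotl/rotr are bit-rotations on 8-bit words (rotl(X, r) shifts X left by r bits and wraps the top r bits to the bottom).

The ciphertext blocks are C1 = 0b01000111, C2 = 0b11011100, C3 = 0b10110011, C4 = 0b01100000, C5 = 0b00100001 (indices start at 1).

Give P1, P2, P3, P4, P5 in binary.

P1 = 0b00000011, P2 = 0b10010001, P3 = 0b01101110, P4 = 0b10110100, P5 = 0b01100101

OFB decryption: S_i = E(K, S_{i−1}) with S_{0} = IV; P_i = C_i ⊕ S_i.
P1: S = E(K, 0b11010100) = 0b01000100; 0b01000111 ⊕ 0b01000100 = 0b00000011.
P2: S = E(K, 0b01000100) = 0b01001101; 0b11011100 ⊕ 0b01001101 = 0b10010001.
P3: S = E(K, 0b01001101) = 0b11011101; 0b10110011 ⊕ 0b11011101 = 0b01101110.
P4: S = E(K, 0b11011101) = 0b11010100; 0b01100000 ⊕ 0b11010100 = 0b10110100.
P5: S = E(K, 0b11010100) = 0b01000100; 0b00100001 ⊕ 0b01000100 = 0b01100101.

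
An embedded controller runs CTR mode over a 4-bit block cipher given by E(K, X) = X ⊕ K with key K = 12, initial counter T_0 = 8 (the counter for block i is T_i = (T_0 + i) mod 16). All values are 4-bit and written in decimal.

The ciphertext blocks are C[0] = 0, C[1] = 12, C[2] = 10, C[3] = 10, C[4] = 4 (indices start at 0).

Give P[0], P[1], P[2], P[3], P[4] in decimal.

CTR decryption: S_i = E(K, T_i) where T_i is the counter for block i; P_i = C_i ⊕ S_i.
P[0]: T = 8, S = E(K, T) = 4; 0 ⊕ 4 = 4.
P[1]: T = 9, S = E(K, T) = 5; 12 ⊕ 5 = 9.
P[2]: T = 10, S = E(K, T) = 6; 10 ⊕ 6 = 12.
P[3]: T = 11, S = E(K, T) = 7; 10 ⊕ 7 = 13.
P[4]: T = 12, S = E(K, T) = 0; 4 ⊕ 0 = 4.

P[0] = 4, P[1] = 9, P[2] = 12, P[3] = 13, P[4] = 4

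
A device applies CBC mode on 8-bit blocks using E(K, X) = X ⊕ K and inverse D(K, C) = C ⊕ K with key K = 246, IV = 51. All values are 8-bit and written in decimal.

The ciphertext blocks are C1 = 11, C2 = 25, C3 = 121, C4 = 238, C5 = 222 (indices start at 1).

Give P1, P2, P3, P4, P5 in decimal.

P1 = 206, P2 = 228, P3 = 150, P4 = 97, P5 = 198

CBC decryption: P_i = D(K, C_i) ⊕ C_{i−1}, with C_{0} = IV.
P1: D(K, 11) = 253; 253 ⊕ 51 = 206.
P2: D(K, 25) = 239; 239 ⊕ 11 = 228.
P3: D(K, 121) = 143; 143 ⊕ 25 = 150.
P4: D(K, 238) = 24; 24 ⊕ 121 = 97.
P5: D(K, 222) = 40; 40 ⊕ 238 = 198.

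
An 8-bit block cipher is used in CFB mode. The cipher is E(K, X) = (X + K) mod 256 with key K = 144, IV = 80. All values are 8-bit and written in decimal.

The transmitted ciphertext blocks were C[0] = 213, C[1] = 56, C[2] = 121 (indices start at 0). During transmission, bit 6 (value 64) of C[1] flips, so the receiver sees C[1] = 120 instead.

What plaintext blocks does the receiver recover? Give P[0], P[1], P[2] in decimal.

CFB decryption: P_i = C_i ⊕ E(K, C_{i−1}), with C_{−1} = IV.
Only C[1] changed, to 120. In CFB, a change in C_i flips the same bit in P_i and garbles P_{i+1}. Decrypting the received ciphertext:
P[0]: E(K, 80) = 224; 213 ⊕ 224 = 53.
P[1]: E(K, 213) = 101; 120 ⊕ 101 = 29.
P[2]: E(K, 120) = 8; 121 ⊕ 8 = 113.
Blocks that differ from the original plaintext: P[1], P[2].

P[0] = 53, P[1] = 29, P[2] = 113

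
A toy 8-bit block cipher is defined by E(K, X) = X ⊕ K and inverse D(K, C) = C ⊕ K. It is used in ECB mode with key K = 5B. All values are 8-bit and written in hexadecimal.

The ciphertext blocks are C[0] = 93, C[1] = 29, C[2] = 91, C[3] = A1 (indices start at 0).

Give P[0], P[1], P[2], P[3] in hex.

ECB decryption: P_i = D(K, C_i).
P[0]: D(K, 93) = C8.
P[1]: D(K, 29) = 72.
P[2]: D(K, 91) = CA.
P[3]: D(K, A1) = FA.

P[0] = C8, P[1] = 72, P[2] = CA, P[3] = FA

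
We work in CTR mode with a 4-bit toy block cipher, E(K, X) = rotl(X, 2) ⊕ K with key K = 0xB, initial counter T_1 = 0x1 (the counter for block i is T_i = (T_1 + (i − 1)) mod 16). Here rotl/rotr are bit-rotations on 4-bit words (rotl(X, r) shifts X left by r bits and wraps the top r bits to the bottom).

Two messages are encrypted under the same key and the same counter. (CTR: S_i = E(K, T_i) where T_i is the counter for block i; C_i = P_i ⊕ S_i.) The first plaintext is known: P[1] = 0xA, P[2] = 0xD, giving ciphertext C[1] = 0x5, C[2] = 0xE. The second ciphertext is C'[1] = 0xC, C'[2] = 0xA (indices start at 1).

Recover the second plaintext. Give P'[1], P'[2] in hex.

P'[1] = 0x3, P'[2] = 0x9

In CTR with a reused counter, both messages share the same keystream S_i, so C_i ⊕ C'_i = P_i ⊕ P'_i and thus P'_i = P_i ⊕ C_i ⊕ C'_i.
P'[1]: 0xA ⊕ 0x5 ⊕ 0xC = 0x3.
P'[2]: 0xD ⊕ 0xE ⊕ 0xA = 0x9.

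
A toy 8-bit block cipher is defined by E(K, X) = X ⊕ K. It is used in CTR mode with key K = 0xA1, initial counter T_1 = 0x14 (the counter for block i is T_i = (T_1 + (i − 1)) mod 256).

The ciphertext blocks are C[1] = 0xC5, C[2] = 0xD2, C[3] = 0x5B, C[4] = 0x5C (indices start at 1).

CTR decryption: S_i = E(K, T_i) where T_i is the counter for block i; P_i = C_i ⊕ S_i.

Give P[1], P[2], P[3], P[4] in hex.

P[1] = 0x70, P[2] = 0x66, P[3] = 0xEC, P[4] = 0xEA

P[1]: T = 0x14, S = E(K, T) = 0xB5; 0xC5 ⊕ 0xB5 = 0x70.
P[2]: T = 0x15, S = E(K, T) = 0xB4; 0xD2 ⊕ 0xB4 = 0x66.
P[3]: T = 0x16, S = E(K, T) = 0xB7; 0x5B ⊕ 0xB7 = 0xEC.
P[4]: T = 0x17, S = E(K, T) = 0xB6; 0x5C ⊕ 0xB6 = 0xEA.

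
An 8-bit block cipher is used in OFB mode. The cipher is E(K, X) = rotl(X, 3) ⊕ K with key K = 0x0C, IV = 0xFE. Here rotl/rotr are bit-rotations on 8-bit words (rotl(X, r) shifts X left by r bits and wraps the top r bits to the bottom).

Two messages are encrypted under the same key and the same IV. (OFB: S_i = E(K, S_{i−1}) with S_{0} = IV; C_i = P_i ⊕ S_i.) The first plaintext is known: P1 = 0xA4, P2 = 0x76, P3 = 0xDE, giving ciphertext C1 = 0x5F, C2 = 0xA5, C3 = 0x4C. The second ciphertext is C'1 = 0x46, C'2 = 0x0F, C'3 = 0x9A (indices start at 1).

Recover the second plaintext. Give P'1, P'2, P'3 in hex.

P'1 = 0xBD, P'2 = 0xDC, P'3 = 0x08

In OFB with a reused IV, both messages share the same keystream S_i, so C_i ⊕ C'_i = P_i ⊕ P'_i and thus P'_i = P_i ⊕ C_i ⊕ C'_i.
P'1: 0xA4 ⊕ 0x5F ⊕ 0x46 = 0xBD.
P'2: 0x76 ⊕ 0xA5 ⊕ 0x0F = 0xDC.
P'3: 0xDE ⊕ 0x4C ⊕ 0x9A = 0x08.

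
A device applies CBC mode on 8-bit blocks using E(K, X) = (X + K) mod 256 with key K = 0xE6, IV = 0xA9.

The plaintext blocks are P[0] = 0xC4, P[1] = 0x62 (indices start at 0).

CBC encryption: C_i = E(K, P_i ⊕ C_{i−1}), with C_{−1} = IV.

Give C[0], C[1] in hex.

C[0]: P[0] ⊕ 0xA9 = 0x6D; E(K, 0x6D) = 0x53.
C[1]: P[1] ⊕ 0x53 = 0x31; E(K, 0x31) = 0x17.

C[0] = 0x53, C[1] = 0x17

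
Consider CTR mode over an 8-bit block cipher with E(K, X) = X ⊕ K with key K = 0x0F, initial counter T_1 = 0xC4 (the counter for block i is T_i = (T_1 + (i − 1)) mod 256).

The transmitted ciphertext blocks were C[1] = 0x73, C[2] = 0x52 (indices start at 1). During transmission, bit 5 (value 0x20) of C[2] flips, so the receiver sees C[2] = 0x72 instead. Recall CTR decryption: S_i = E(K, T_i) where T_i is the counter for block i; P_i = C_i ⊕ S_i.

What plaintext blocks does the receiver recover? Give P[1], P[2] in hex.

P[1] = 0xB8, P[2] = 0xB8

Only C[2] changed, to 0x72. In CTR, a change in C_i flips the same bit in P_i only; the keystream is unaffected. Decrypting the received ciphertext:
P[1]: T = 0xC4, S = E(K, T) = 0xCB; 0x73 ⊕ 0xCB = 0xB8.
P[2]: T = 0xC5, S = E(K, T) = 0xCA; 0x72 ⊕ 0xCA = 0xB8.
Blocks that differ from the original plaintext: P[2].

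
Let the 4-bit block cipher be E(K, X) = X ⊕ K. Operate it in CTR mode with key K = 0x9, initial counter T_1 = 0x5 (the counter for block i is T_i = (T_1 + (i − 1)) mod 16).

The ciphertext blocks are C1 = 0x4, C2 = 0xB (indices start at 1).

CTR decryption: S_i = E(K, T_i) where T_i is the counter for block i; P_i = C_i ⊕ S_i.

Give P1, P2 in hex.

P1 = 0x8, P2 = 0x4

P1: T = 0x5, S = E(K, T) = 0xC; 0x4 ⊕ 0xC = 0x8.
P2: T = 0x6, S = E(K, T) = 0xF; 0xB ⊕ 0xF = 0x4.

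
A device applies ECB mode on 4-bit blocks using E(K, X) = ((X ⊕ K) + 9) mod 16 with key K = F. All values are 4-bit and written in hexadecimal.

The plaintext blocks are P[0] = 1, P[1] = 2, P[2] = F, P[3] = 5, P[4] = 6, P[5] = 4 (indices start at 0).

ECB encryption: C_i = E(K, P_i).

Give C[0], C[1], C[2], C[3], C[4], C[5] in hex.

C[0]: E(K, 1) = 7.
C[1]: E(K, 2) = 6.
C[2]: E(K, F) = 9.
C[3]: E(K, 5) = 3.
C[4]: E(K, 6) = 2.
C[5]: E(K, 4) = 4.

C[0] = 7, C[1] = 6, C[2] = 9, C[3] = 3, C[4] = 2, C[5] = 4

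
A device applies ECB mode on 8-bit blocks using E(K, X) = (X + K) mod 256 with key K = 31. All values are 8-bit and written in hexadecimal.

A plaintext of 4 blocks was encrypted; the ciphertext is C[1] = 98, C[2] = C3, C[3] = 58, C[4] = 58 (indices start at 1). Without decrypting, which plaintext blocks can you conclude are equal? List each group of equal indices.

ECB encrypts each block independently with the same key, so equal ciphertext blocks imply equal plaintext blocks.
C[3] = C[4] = 58, so P[3] = P[4].

P[3] = P[4]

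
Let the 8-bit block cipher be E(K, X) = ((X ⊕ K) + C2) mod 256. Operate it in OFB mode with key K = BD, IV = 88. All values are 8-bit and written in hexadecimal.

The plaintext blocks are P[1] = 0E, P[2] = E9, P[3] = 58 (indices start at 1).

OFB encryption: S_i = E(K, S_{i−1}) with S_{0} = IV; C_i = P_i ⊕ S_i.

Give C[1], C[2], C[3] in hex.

C[1] = F9, C[2] = E5, C[3] = 2B

C[1]: S = E(K, 88) = F7; 0E ⊕ F7 = F9.
C[2]: S = E(K, F7) = 0C; E9 ⊕ 0C = E5.
C[3]: S = E(K, 0C) = 73; 58 ⊕ 73 = 2B.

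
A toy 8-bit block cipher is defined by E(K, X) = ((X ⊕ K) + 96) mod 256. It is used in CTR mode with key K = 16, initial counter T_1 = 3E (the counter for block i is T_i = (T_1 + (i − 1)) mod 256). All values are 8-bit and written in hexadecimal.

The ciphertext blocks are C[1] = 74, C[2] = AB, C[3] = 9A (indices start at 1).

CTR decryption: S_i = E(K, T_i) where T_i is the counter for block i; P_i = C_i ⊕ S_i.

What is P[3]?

P[3]: T = 40, S = E(K, T) = EC; 9A ⊕ EC = 76.

P[3] = 76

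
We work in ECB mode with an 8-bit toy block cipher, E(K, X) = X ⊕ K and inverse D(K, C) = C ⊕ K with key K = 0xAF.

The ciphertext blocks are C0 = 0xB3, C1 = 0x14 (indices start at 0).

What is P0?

P0 = 0x1C

ECB decryption: P_i = D(K, C_i).
P0: D(K, 0xB3) = 0x1C.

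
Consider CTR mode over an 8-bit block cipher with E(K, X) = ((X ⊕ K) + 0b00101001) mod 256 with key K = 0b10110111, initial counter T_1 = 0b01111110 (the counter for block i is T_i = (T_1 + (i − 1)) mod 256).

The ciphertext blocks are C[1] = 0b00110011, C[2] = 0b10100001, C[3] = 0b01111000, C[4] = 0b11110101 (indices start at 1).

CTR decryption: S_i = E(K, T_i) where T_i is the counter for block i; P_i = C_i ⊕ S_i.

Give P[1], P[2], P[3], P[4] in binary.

P[1]: T = 0b01111110, S = E(K, T) = 0b11110010; 0b00110011 ⊕ 0b11110010 = 0b11000001.
P[2]: T = 0b01111111, S = E(K, T) = 0b11110001; 0b10100001 ⊕ 0b11110001 = 0b01010000.
P[3]: T = 0b10000000, S = E(K, T) = 0b01100000; 0b01111000 ⊕ 0b01100000 = 0b00011000.
P[4]: T = 0b10000001, S = E(K, T) = 0b01011111; 0b11110101 ⊕ 0b01011111 = 0b10101010.

P[1] = 0b11000001, P[2] = 0b01010000, P[3] = 0b00011000, P[4] = 0b10101010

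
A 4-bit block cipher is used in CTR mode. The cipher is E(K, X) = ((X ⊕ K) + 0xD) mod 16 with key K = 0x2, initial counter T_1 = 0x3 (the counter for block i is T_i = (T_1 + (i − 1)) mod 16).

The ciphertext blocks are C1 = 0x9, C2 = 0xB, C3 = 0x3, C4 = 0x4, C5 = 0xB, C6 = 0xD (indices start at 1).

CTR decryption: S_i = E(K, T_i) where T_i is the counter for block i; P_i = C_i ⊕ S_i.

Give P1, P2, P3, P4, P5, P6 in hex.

P1: T = 0x3, S = E(K, T) = 0xE; 0x9 ⊕ 0xE = 0x7.
P2: T = 0x4, S = E(K, T) = 0x3; 0xB ⊕ 0x3 = 0x8.
P3: T = 0x5, S = E(K, T) = 0x4; 0x3 ⊕ 0x4 = 0x7.
P4: T = 0x6, S = E(K, T) = 0x1; 0x4 ⊕ 0x1 = 0x5.
P5: T = 0x7, S = E(K, T) = 0x2; 0xB ⊕ 0x2 = 0x9.
P6: T = 0x8, S = E(K, T) = 0x7; 0xD ⊕ 0x7 = 0xA.

P1 = 0x7, P2 = 0x8, P3 = 0x7, P4 = 0x5, P5 = 0x9, P6 = 0xA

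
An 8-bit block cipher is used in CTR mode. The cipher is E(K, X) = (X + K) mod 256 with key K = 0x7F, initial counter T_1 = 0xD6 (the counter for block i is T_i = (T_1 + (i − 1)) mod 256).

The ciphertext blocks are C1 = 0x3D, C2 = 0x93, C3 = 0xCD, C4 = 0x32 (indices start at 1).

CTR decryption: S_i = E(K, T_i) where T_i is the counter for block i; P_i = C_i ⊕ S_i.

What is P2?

P2: T = 0xD7, S = E(K, T) = 0x56; 0x93 ⊕ 0x56 = 0xC5.

P2 = 0xC5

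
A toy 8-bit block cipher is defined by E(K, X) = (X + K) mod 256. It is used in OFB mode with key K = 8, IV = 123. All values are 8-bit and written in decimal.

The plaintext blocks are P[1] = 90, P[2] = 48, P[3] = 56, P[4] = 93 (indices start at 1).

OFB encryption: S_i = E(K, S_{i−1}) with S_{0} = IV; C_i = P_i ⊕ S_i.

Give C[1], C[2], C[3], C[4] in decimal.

C[1]: S = E(K, 123) = 131; 90 ⊕ 131 = 217.
C[2]: S = E(K, 131) = 139; 48 ⊕ 139 = 187.
C[3]: S = E(K, 139) = 147; 56 ⊕ 147 = 171.
C[4]: S = E(K, 147) = 155; 93 ⊕ 155 = 198.

C[1] = 217, C[2] = 187, C[3] = 171, C[4] = 198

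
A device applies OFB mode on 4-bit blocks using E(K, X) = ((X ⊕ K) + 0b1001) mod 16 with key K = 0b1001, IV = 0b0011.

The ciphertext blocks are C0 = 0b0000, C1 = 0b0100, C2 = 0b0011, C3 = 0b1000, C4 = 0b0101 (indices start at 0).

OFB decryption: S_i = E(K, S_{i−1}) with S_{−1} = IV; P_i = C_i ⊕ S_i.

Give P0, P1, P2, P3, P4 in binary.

P0 = 0b0011, P1 = 0b0111, P2 = 0b0000, P3 = 0b1011, P4 = 0b0110

P0: S = E(K, 0b0011) = 0b0011; 0b0000 ⊕ 0b0011 = 0b0011.
P1: S = E(K, 0b0011) = 0b0011; 0b0100 ⊕ 0b0011 = 0b0111.
P2: S = E(K, 0b0011) = 0b0011; 0b0011 ⊕ 0b0011 = 0b0000.
P3: S = E(K, 0b0011) = 0b0011; 0b1000 ⊕ 0b0011 = 0b1011.
P4: S = E(K, 0b0011) = 0b0011; 0b0101 ⊕ 0b0011 = 0b0110.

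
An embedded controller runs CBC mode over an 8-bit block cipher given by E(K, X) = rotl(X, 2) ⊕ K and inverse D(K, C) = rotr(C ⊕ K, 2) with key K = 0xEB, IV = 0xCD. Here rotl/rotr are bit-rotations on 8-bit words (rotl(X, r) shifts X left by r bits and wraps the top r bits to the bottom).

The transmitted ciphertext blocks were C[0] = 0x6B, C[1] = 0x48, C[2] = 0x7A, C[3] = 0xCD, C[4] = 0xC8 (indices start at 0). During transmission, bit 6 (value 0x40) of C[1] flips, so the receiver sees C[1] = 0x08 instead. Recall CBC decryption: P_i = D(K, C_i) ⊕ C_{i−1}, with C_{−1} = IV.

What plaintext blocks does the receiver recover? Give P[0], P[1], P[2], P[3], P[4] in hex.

Only C[1] changed, to 0x08. In CBC, a change in C_i garbles P_i and flips the same bit in P_{i+1}. Decrypting the received ciphertext:
P[0]: D(K, 0x6B) = 0x20; 0x20 ⊕ 0xCD = 0xED.
P[1]: D(K, 0x08) = 0xF8; 0xF8 ⊕ 0x6B = 0x93.
P[2]: D(K, 0x7A) = 0x64; 0x64 ⊕ 0x08 = 0x6C.
P[3]: D(K, 0xCD) = 0x89; 0x89 ⊕ 0x7A = 0xF3.
P[4]: D(K, 0xC8) = 0xC8; 0xC8 ⊕ 0xCD = 0x05.
Blocks that differ from the original plaintext: P[1], P[2].

P[0] = 0xED, P[1] = 0x93, P[2] = 0x6C, P[3] = 0xF3, P[4] = 0x05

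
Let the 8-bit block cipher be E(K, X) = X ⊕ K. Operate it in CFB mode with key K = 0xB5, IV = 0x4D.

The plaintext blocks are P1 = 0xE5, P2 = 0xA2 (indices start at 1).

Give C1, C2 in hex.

C1 = 0x1D, C2 = 0x0A

CFB encryption: C_i = P_i ⊕ E(K, C_{i−1}), with C_{0} = IV.
C1: E(K, 0x4D) = 0xF8; 0xE5 ⊕ 0xF8 = 0x1D.
C2: E(K, 0x1D) = 0xA8; 0xA2 ⊕ 0xA8 = 0x0A.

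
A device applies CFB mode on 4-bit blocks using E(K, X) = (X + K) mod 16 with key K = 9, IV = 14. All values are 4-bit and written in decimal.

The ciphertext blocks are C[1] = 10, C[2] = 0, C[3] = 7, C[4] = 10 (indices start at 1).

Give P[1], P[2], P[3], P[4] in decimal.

CFB decryption: P_i = C_i ⊕ E(K, C_{i−1}), with C_{0} = IV.
P[1]: E(K, 14) = 7; 10 ⊕ 7 = 13.
P[2]: E(K, 10) = 3; 0 ⊕ 3 = 3.
P[3]: E(K, 0) = 9; 7 ⊕ 9 = 14.
P[4]: E(K, 7) = 0; 10 ⊕ 0 = 10.

P[1] = 13, P[2] = 3, P[3] = 14, P[4] = 10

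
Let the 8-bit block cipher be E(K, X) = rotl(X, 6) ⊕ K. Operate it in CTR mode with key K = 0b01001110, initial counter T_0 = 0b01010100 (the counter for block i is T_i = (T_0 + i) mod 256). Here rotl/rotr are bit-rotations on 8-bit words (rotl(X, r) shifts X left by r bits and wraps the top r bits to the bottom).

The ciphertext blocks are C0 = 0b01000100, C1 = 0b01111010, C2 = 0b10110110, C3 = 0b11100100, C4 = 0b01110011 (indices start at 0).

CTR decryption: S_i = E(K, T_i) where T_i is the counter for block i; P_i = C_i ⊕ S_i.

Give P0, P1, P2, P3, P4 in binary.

P0 = 0b00011111, P1 = 0b01100001, P2 = 0b01101101, P3 = 0b01111111, P4 = 0b00101011

P0: T = 0b01010100, S = E(K, T) = 0b01011011; 0b01000100 ⊕ 0b01011011 = 0b00011111.
P1: T = 0b01010101, S = E(K, T) = 0b00011011; 0b01111010 ⊕ 0b00011011 = 0b01100001.
P2: T = 0b01010110, S = E(K, T) = 0b11011011; 0b10110110 ⊕ 0b11011011 = 0b01101101.
P3: T = 0b01010111, S = E(K, T) = 0b10011011; 0b11100100 ⊕ 0b10011011 = 0b01111111.
P4: T = 0b01011000, S = E(K, T) = 0b01011000; 0b01110011 ⊕ 0b01011000 = 0b00101011.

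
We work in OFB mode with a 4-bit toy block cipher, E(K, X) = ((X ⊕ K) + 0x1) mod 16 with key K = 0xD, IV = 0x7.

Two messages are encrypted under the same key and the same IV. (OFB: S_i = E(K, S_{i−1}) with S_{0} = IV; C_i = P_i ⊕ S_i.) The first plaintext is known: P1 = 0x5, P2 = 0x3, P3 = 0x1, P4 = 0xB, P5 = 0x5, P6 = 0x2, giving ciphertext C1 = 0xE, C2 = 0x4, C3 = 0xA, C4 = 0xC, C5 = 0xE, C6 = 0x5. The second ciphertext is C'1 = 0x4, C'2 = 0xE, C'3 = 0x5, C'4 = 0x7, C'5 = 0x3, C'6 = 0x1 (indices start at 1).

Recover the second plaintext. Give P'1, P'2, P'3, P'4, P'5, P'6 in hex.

In OFB with a reused IV, both messages share the same keystream S_i, so C_i ⊕ C'_i = P_i ⊕ P'_i and thus P'_i = P_i ⊕ C_i ⊕ C'_i.
P'1: 0x5 ⊕ 0xE ⊕ 0x4 = 0xF.
P'2: 0x3 ⊕ 0x4 ⊕ 0xE = 0x9.
P'3: 0x1 ⊕ 0xA ⊕ 0x5 = 0xE.
P'4: 0xB ⊕ 0xC ⊕ 0x7 = 0x0.
P'5: 0x5 ⊕ 0xE ⊕ 0x3 = 0x8.
P'6: 0x2 ⊕ 0x5 ⊕ 0x1 = 0x6.

P'1 = 0xF, P'2 = 0x9, P'3 = 0xE, P'4 = 0x0, P'5 = 0x8, P'6 = 0x6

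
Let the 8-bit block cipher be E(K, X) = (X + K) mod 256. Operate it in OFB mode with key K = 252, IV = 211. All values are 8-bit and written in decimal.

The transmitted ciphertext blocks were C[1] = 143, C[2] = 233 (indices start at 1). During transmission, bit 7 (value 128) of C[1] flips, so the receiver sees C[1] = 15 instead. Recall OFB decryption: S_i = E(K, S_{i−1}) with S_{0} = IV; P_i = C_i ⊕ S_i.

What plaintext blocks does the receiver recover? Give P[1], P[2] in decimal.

Only C[1] changed, to 15. In OFB, a change in C_i flips the same bit in P_i only; the keystream is unaffected. Decrypting the received ciphertext:
P[1]: S = E(K, 211) = 207; 15 ⊕ 207 = 192.
P[2]: S = E(K, 207) = 203; 233 ⊕ 203 = 34.
Blocks that differ from the original plaintext: P[1].

P[1] = 192, P[2] = 34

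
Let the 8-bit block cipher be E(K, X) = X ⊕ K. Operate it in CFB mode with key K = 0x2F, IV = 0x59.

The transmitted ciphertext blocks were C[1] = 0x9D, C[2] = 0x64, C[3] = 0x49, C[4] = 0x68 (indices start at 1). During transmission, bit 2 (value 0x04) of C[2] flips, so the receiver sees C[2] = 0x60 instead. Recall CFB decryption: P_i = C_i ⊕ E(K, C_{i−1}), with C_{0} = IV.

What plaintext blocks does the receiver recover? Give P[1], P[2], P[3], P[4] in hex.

Only C[2] changed, to 0x60. In CFB, a change in C_i flips the same bit in P_i and garbles P_{i+1}. Decrypting the received ciphertext:
P[1]: E(K, 0x59) = 0x76; 0x9D ⊕ 0x76 = 0xEB.
P[2]: E(K, 0x9D) = 0xB2; 0x60 ⊕ 0xB2 = 0xD2.
P[3]: E(K, 0x60) = 0x4F; 0x49 ⊕ 0x4F = 0x06.
P[4]: E(K, 0x49) = 0x66; 0x68 ⊕ 0x66 = 0x0E.
Blocks that differ from the original plaintext: P[2], P[3].

P[1] = 0xEB, P[2] = 0xD2, P[3] = 0x06, P[4] = 0x0E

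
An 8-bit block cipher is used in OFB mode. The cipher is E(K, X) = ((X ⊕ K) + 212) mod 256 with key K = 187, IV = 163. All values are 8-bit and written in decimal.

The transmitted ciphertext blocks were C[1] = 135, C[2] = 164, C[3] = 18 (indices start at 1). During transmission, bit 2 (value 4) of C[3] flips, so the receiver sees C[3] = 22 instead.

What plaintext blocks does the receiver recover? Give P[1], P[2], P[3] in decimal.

P[1] = 107, P[2] = 143, P[3] = 114

OFB decryption: S_i = E(K, S_{i−1}) with S_{0} = IV; P_i = C_i ⊕ S_i.
Only C[3] changed, to 22. In OFB, a change in C_i flips the same bit in P_i only; the keystream is unaffected. Decrypting the received ciphertext:
P[1]: S = E(K, 163) = 236; 135 ⊕ 236 = 107.
P[2]: S = E(K, 236) = 43; 164 ⊕ 43 = 143.
P[3]: S = E(K, 43) = 100; 22 ⊕ 100 = 114.
Blocks that differ from the original plaintext: P[3].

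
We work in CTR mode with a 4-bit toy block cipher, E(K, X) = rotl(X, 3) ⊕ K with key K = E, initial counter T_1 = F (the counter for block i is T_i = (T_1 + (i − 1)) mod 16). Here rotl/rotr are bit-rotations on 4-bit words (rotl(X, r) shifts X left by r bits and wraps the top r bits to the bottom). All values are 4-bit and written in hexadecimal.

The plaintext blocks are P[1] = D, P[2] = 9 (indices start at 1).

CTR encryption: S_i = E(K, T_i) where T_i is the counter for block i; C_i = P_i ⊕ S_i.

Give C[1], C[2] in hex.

C[1] = C, C[2] = 7

C[1]: T = F, S = E(K, T) = 1; D ⊕ 1 = C.
C[2]: T = 0, S = E(K, T) = E; 9 ⊕ E = 7.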